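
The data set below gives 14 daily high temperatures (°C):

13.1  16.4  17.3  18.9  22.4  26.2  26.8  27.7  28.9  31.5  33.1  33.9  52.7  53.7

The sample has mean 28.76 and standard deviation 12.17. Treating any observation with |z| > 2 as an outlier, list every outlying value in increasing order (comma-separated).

53.7

Cutoffs at x̄ ± 2s: 28.76 ± 2·12.17 = [4.42, 53.10].
53.7: z = 2.05, |z| > 2 → outlier.
Every other value lies within [4.42, 53.10].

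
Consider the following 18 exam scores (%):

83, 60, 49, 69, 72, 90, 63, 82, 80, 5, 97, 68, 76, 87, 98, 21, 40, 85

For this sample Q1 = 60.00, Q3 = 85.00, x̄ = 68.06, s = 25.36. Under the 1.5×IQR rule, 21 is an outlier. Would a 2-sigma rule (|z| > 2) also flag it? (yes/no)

no

z = (21 − 68.06) / 25.36 = -1.86.
|z| = 1.86 ≤ 2.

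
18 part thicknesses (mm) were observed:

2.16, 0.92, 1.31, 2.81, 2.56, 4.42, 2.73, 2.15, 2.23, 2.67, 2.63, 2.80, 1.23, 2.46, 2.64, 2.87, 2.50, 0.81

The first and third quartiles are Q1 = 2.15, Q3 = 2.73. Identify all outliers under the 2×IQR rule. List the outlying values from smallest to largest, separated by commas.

IQR = Q3 − Q1 = 2.73 − 2.15 = 0.58.
Lower fence = Q1 − 2·IQR = 2.15 − 1.16 = 0.99.
Upper fence = Q3 + 2·IQR = 2.73 + 1.16 = 3.89.
0.81 < 0.99 → outlier.
0.92 < 0.99 → outlier.
4.42 > 3.89 → outlier.
All remaining values lie within [0.99, 3.89].

0.81, 0.92, 4.42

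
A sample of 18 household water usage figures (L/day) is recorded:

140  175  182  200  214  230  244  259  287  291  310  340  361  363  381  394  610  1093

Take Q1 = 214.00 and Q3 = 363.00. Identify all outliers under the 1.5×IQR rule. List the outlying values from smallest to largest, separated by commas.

IQR = Q3 − Q1 = 363.00 − 214.00 = 149.00.
Lower fence = Q1 − 1.5·IQR = 214.00 − 223.50 = -9.50.
Upper fence = Q3 + 1.5·IQR = 363.00 + 223.50 = 586.50.
610 > 586.50 → outlier.
1093 > 586.50 → outlier.
All remaining values lie within [-9.50, 586.50].

610, 1093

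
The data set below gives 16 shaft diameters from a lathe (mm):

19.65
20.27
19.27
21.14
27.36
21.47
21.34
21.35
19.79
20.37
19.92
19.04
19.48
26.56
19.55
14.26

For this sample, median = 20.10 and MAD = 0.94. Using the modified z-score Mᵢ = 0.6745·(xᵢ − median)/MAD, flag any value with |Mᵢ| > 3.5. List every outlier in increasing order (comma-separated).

|Mᵢ| > 3.5 ⇔ |xᵢ − 20.10| > 3.5·0.94/0.6745 = 4.88.
So outliers lie outside [15.22, 24.98].
14.26: M = -4.19 → outlier.
26.56: M = 4.64 → outlier.
27.36: M = 5.21 → outlier.

14.26, 26.56, 27.36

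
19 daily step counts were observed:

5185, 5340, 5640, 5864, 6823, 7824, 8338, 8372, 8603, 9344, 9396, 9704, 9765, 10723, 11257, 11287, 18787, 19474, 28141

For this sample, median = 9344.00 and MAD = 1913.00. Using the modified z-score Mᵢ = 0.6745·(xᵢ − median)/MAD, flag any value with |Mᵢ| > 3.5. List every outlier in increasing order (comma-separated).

|Mᵢ| > 3.5 ⇔ |xᵢ − 9344.00| > 3.5·1913.00/0.6745 = 9926.61.
So outliers lie outside [-582.61, 19270.61].
19474: M = 3.57 → outlier.
28141: M = 6.63 → outlier.

19474, 28141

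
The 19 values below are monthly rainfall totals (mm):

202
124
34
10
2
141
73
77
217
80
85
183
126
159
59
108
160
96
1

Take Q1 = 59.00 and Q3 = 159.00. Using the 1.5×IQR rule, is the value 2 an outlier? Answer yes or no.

no

IQR = Q3 − Q1 = 159.00 − 59.00 = 100.00.
Lower fence = Q1 − 1.5·IQR = 59.00 − 150.00 = -91.00.
Upper fence = Q3 + 1.5·IQR = 159.00 + 150.00 = 309.00.
2 lies within [-91.00, 309.00].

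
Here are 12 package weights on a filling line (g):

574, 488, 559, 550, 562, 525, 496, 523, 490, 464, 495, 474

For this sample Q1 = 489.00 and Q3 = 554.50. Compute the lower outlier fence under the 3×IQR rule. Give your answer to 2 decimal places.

IQR = Q3 − Q1 = 554.50 − 489.00 = 65.50.
Lower fence = Q1 − 3·IQR = 489.00 − 196.50 = 292.50.
Upper fence = Q3 + 3·IQR = 554.50 + 196.50 = 751.00.

292.50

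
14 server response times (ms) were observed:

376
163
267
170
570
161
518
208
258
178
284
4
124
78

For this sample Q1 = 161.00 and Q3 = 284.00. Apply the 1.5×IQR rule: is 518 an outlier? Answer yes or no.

yes

IQR = Q3 − Q1 = 284.00 − 161.00 = 123.00.
Lower fence = Q1 − 1.5·IQR = 161.00 − 184.50 = -23.50.
Upper fence = Q3 + 1.5·IQR = 284.00 + 184.50 = 468.50.
518 lies above the upper fence.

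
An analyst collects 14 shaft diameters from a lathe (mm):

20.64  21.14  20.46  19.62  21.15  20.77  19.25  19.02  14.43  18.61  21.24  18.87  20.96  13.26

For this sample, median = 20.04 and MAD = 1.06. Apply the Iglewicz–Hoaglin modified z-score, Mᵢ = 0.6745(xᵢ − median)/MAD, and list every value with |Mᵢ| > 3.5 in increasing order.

13.26, 14.43

|Mᵢ| > 3.5 ⇔ |xᵢ − 20.04| > 3.5·1.06/0.6745 = 5.50.
So outliers lie outside [14.54, 25.54].
13.26: M = -4.31 → outlier.
14.43: M = -3.57 → outlier.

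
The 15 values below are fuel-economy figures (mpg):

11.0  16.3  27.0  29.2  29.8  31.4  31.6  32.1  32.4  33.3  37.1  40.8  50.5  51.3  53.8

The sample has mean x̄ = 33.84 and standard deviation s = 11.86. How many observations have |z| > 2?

Cutoffs: x̄ ± 2s = [10.12, 57.56].
Every value lies within the cutoffs.

0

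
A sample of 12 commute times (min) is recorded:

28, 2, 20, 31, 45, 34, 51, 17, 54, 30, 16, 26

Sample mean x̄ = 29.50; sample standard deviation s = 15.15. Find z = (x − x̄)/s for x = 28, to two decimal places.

z = (28 − 29.50) / 15.15 = -0.10.

-0.10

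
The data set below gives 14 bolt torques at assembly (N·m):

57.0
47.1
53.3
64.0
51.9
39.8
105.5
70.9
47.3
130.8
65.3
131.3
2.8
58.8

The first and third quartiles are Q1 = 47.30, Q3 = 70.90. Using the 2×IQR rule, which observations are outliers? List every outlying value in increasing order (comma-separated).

130.8, 131.3

IQR = Q3 − Q1 = 70.90 − 47.30 = 23.60.
Lower fence = Q1 − 2·IQR = 47.30 − 47.20 = 0.10.
Upper fence = Q3 + 2·IQR = 70.90 + 47.20 = 118.10.
130.8 > 118.10 → outlier.
131.3 > 118.10 → outlier.
All remaining values lie within [0.10, 118.10].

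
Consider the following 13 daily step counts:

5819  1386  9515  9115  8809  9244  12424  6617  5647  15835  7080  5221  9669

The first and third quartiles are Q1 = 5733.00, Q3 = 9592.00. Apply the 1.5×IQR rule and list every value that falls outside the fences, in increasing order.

IQR = Q3 − Q1 = 9592.00 − 5733.00 = 3859.00.
Lower fence = Q1 − 1.5·IQR = 5733.00 − 5788.50 = -55.50.
Upper fence = Q3 + 1.5·IQR = 9592.00 + 5788.50 = 15380.50.
15835 > 15380.50 → outlier.
All remaining values lie within [-55.50, 15380.50].

15835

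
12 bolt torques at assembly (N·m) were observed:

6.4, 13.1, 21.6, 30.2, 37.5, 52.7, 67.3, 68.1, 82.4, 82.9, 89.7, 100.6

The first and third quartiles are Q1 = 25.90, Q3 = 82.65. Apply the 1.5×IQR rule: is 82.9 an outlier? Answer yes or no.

IQR = Q3 − Q1 = 82.65 − 25.90 = 56.75.
Lower fence = Q1 − 1.5·IQR = 25.90 − 85.125 = -59.225.
Upper fence = Q3 + 1.5·IQR = 82.65 + 85.125 = 167.775.
82.9 lies within [-59.225, 167.775].

no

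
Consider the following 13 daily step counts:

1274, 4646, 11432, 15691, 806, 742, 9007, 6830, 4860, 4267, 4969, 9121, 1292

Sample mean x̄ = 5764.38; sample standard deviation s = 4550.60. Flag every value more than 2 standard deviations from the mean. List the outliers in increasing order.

15691

Cutoffs at x̄ ± 2s: 5764.38 ± 2·4550.60 = [-3336.82, 14865.58].
15691: z = 2.18, |z| > 2 → outlier.
Every other value lies within [-3336.82, 14865.58].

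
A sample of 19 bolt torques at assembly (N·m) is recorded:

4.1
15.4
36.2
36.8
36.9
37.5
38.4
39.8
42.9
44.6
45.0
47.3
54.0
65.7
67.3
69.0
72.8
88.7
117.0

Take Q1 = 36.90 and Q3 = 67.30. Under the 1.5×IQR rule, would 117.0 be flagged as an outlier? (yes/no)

yes

IQR = Q3 − Q1 = 67.30 − 36.90 = 30.40.
Lower fence = Q1 − 1.5·IQR = 36.90 − 45.60 = -8.70.
Upper fence = Q3 + 1.5·IQR = 67.30 + 45.60 = 112.90.
117.0 lies above the upper fence.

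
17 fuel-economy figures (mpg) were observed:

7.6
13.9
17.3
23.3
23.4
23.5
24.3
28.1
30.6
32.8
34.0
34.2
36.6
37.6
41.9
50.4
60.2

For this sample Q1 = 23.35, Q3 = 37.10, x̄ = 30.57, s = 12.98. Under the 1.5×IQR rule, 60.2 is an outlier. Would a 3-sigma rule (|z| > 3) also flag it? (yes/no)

no

z = (60.2 − 30.57) / 12.98 = 2.28.
|z| = 2.28 ≤ 3.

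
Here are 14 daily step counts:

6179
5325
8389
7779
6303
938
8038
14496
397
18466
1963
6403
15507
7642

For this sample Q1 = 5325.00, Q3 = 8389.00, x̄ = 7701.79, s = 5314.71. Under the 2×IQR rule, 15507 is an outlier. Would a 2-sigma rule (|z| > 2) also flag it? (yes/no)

no

z = (15507 − 7701.79) / 5314.71 = 1.47.
|z| = 1.47 ≤ 2.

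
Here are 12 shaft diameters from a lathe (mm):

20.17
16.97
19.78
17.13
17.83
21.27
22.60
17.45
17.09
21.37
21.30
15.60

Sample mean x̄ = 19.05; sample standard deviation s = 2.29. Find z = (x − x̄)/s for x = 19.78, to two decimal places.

z = (19.78 − 19.05) / 2.29 = 0.32.

0.32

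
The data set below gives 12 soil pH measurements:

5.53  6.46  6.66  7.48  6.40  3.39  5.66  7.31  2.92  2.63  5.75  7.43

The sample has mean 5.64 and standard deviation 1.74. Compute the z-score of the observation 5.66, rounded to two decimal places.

z = (5.66 − 5.64) / 1.74 = 0.01.

0.01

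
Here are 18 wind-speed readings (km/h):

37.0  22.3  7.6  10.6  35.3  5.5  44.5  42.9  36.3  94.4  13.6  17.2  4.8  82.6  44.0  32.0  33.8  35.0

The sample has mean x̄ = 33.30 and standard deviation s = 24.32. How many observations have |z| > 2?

Cutoffs: x̄ ± 2s = [-15.34, 81.94].
Outside the cutoffs: 82.6, 94.4.

2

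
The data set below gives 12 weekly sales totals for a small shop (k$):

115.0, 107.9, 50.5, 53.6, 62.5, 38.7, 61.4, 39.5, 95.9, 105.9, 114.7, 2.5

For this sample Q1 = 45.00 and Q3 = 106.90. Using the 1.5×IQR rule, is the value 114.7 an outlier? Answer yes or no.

IQR = Q3 − Q1 = 106.90 − 45.00 = 61.90.
Lower fence = Q1 − 1.5·IQR = 45.00 − 92.85 = -47.85.
Upper fence = Q3 + 1.5·IQR = 106.90 + 92.85 = 199.75.
114.7 lies within [-47.85, 199.75].

no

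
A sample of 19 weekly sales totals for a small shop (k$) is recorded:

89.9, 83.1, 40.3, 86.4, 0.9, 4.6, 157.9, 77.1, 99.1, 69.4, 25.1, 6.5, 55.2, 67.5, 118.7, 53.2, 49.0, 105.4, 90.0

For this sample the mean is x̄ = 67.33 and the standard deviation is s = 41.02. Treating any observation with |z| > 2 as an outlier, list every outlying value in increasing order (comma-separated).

157.9

Cutoffs at x̄ ± 2s: 67.33 ± 2·41.02 = [-14.71, 149.37].
157.9: z = 2.21, |z| > 2 → outlier.
Every other value lies within [-14.71, 149.37].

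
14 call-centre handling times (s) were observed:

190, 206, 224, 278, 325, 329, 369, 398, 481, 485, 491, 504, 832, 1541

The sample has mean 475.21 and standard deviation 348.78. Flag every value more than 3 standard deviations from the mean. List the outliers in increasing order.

Cutoffs at x̄ ± 3s: 475.21 ± 3·348.78 = [-571.13, 1521.55].
1541: z = 3.06, |z| > 3 → outlier.
Every other value lies within [-571.13, 1521.55].

1541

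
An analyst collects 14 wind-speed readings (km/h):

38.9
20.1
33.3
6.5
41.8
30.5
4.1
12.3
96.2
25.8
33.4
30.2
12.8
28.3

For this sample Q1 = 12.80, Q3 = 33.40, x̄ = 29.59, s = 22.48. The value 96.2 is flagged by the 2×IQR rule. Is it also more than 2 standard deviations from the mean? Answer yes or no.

yes

z = (96.2 − 29.59) / 22.48 = 2.96.
|z| = 2.96 > 2.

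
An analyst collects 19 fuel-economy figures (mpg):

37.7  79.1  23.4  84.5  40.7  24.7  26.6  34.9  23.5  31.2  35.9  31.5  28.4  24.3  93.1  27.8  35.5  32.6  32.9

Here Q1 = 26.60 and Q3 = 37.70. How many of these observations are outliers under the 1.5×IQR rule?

IQR = 11.10; fences at 26.60 − 16.65 = 9.95 and 37.70 + 16.65 = 54.35.
Outside the cutoffs: 79.1, 84.5, 93.1.

3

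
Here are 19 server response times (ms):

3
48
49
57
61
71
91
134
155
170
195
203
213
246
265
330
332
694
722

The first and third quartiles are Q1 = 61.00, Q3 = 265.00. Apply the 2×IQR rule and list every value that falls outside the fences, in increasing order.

694, 722

IQR = Q3 − Q1 = 265.00 − 61.00 = 204.00.
Lower fence = Q1 − 2·IQR = 61.00 − 408.00 = -347.00.
Upper fence = Q3 + 2·IQR = 265.00 + 408.00 = 673.00.
694 > 673.00 → outlier.
722 > 673.00 → outlier.
All remaining values lie within [-347.00, 673.00].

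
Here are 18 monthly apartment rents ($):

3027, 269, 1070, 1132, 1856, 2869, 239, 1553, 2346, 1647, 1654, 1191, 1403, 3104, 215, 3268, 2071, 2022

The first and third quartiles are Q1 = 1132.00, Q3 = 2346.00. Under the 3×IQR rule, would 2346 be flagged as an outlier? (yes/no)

no

IQR = Q3 − Q1 = 2346.00 − 1132.00 = 1214.00.
Lower fence = Q1 − 3·IQR = 1132.00 − 3642.00 = -2510.00.
Upper fence = Q3 + 3·IQR = 2346.00 + 3642.00 = 5988.00.
2346 lies within [-2510.00, 5988.00].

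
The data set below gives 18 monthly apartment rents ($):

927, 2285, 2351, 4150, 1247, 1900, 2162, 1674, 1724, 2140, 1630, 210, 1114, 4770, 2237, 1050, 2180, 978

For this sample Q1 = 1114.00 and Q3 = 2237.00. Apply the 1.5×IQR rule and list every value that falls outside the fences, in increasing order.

IQR = Q3 − Q1 = 2237.00 − 1114.00 = 1123.00.
Lower fence = Q1 − 1.5·IQR = 1114.00 − 1684.50 = -570.50.
Upper fence = Q3 + 1.5·IQR = 2237.00 + 1684.50 = 3921.50.
4150 > 3921.50 → outlier.
4770 > 3921.50 → outlier.
All remaining values lie within [-570.50, 3921.50].

4150, 4770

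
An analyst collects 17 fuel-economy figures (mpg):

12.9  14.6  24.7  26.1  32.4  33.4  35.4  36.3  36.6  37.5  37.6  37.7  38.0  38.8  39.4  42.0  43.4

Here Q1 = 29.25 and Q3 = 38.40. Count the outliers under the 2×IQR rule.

IQR = 9.15; fences at 29.25 − 18.30 = 10.95 and 38.40 + 18.30 = 56.70.
Every value lies within the cutoffs.

0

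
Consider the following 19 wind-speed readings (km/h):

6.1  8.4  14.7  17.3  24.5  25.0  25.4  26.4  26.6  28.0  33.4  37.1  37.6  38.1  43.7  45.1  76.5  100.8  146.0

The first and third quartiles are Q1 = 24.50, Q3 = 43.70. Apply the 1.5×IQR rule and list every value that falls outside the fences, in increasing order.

76.5, 100.8, 146.0

IQR = Q3 − Q1 = 43.70 − 24.50 = 19.20.
Lower fence = Q1 − 1.5·IQR = 24.50 − 28.80 = -4.30.
Upper fence = Q3 + 1.5·IQR = 43.70 + 28.80 = 72.50.
76.5 > 72.50 → outlier.
100.8 > 72.50 → outlier.
146.0 > 72.50 → outlier.
All remaining values lie within [-4.30, 72.50].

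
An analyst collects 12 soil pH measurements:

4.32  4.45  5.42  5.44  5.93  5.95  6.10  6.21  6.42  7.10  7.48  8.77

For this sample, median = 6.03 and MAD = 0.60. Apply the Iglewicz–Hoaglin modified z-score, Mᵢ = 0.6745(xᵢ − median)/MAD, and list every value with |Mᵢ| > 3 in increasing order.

8.77

|Mᵢ| > 3 ⇔ |xᵢ − 6.03| > 3·0.60/0.6745 = 2.67.
So outliers lie outside [3.36, 8.70].
8.77: M = 3.08 → outlier.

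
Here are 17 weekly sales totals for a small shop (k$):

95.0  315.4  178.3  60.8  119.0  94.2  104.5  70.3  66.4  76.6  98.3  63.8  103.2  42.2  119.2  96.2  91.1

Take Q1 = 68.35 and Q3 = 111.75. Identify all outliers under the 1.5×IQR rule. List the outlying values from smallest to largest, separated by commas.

178.3, 315.4

IQR = Q3 − Q1 = 111.75 − 68.35 = 43.40.
Lower fence = Q1 − 1.5·IQR = 68.35 − 65.10 = 3.25.
Upper fence = Q3 + 1.5·IQR = 111.75 + 65.10 = 176.85.
178.3 > 176.85 → outlier.
315.4 > 176.85 → outlier.
All remaining values lie within [3.25, 176.85].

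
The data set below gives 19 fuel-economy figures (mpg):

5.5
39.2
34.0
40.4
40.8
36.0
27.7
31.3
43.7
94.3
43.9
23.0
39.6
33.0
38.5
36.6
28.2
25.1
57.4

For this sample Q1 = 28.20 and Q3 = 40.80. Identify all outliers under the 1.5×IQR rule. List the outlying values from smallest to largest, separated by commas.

IQR = Q3 − Q1 = 40.80 − 28.20 = 12.60.
Lower fence = Q1 − 1.5·IQR = 28.20 − 18.90 = 9.30.
Upper fence = Q3 + 1.5·IQR = 40.80 + 18.90 = 59.70.
5.5 < 9.30 → outlier.
94.3 > 59.70 → outlier.
All remaining values lie within [9.30, 59.70].

5.5, 94.3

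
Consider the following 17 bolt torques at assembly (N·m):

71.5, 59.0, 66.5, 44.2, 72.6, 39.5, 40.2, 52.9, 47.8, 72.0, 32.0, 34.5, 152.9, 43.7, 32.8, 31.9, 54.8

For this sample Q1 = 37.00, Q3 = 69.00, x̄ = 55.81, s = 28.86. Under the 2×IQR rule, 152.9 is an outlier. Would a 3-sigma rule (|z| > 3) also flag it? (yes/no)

yes

z = (152.9 − 55.81) / 28.86 = 3.36.
|z| = 3.36 > 3.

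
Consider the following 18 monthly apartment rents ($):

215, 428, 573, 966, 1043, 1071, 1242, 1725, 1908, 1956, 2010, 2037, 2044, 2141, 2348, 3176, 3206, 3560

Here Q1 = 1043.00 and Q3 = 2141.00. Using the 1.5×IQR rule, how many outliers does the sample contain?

0

IQR = 1098.00; fences at 1043.00 − 1647.00 = -604.00 and 2141.00 + 1647.00 = 3788.00.
Every value lies within the cutoffs.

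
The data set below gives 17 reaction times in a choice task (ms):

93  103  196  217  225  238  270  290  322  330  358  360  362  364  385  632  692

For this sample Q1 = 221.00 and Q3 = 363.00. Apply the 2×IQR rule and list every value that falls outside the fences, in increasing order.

IQR = Q3 − Q1 = 363.00 − 221.00 = 142.00.
Lower fence = Q1 − 2·IQR = 221.00 − 284.00 = -63.00.
Upper fence = Q3 + 2·IQR = 363.00 + 284.00 = 647.00.
692 > 647.00 → outlier.
All remaining values lie within [-63.00, 647.00].

692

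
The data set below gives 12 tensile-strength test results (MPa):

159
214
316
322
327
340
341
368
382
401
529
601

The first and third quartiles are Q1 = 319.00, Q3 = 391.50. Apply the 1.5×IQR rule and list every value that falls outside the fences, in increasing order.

IQR = Q3 − Q1 = 391.50 − 319.00 = 72.50.
Lower fence = Q1 − 1.5·IQR = 319.00 − 108.75 = 210.25.
Upper fence = Q3 + 1.5·IQR = 391.50 + 108.75 = 500.25.
159 < 210.25 → outlier.
529 > 500.25 → outlier.
601 > 500.25 → outlier.
All remaining values lie within [210.25, 500.25].

159, 529, 601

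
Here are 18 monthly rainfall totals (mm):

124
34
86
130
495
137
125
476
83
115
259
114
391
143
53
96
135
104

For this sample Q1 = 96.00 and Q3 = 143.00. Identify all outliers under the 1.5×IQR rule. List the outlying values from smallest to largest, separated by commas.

259, 391, 476, 495

IQR = Q3 − Q1 = 143.00 − 96.00 = 47.00.
Lower fence = Q1 − 1.5·IQR = 96.00 − 70.50 = 25.50.
Upper fence = Q3 + 1.5·IQR = 143.00 + 70.50 = 213.50.
259 > 213.50 → outlier.
391 > 213.50 → outlier.
476 > 213.50 → outlier.
495 > 213.50 → outlier.
All remaining values lie within [25.50, 213.50].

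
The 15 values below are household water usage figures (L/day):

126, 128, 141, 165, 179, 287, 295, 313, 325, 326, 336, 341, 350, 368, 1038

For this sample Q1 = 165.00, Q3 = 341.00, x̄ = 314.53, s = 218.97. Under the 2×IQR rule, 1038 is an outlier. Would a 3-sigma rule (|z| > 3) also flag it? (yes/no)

z = (1038 − 314.53) / 218.97 = 3.30.
|z| = 3.30 > 3.

yes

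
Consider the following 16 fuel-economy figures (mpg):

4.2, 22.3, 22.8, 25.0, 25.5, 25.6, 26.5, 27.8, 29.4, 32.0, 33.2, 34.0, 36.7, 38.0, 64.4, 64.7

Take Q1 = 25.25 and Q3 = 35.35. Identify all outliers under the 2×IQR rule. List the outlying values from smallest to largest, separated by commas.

4.2, 64.4, 64.7

IQR = Q3 − Q1 = 35.35 − 25.25 = 10.10.
Lower fence = Q1 − 2·IQR = 25.25 − 20.20 = 5.05.
Upper fence = Q3 + 2·IQR = 35.35 + 20.20 = 55.55.
4.2 < 5.05 → outlier.
64.4 > 55.55 → outlier.
64.7 > 55.55 → outlier.
All remaining values lie within [5.05, 55.55].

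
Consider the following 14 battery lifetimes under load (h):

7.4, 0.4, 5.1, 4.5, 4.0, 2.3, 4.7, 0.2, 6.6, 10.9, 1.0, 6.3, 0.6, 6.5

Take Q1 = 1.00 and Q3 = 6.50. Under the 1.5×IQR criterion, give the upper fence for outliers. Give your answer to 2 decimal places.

IQR = Q3 − Q1 = 6.50 − 1.00 = 5.50.
Lower fence = Q1 − 1.5·IQR = 1.00 − 8.25 = -7.25.
Upper fence = Q3 + 1.5·IQR = 6.50 + 8.25 = 14.75.

14.75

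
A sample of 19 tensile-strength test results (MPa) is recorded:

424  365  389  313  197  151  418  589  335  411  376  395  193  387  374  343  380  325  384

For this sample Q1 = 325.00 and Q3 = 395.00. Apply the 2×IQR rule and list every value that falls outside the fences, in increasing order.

151, 589

IQR = Q3 − Q1 = 395.00 − 325.00 = 70.00.
Lower fence = Q1 − 2·IQR = 325.00 − 140.00 = 185.00.
Upper fence = Q3 + 2·IQR = 395.00 + 140.00 = 535.00.
151 < 185.00 → outlier.
589 > 535.00 → outlier.
All remaining values lie within [185.00, 535.00].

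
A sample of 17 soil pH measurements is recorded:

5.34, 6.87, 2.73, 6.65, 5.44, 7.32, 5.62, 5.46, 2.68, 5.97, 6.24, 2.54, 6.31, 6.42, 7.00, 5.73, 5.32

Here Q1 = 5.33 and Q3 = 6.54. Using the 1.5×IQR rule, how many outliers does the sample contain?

3

IQR = 1.21; fences at 5.33 − 1.815 = 3.515 and 6.54 + 1.815 = 8.355.
Outside the cutoffs: 2.54, 2.68, 2.73.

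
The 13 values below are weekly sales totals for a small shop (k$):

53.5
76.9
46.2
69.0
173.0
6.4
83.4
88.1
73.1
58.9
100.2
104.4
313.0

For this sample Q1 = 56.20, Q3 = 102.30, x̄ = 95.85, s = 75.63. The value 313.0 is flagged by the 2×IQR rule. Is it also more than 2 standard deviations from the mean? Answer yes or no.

z = (313.0 − 95.85) / 75.63 = 2.87.
|z| = 2.87 > 2.

yes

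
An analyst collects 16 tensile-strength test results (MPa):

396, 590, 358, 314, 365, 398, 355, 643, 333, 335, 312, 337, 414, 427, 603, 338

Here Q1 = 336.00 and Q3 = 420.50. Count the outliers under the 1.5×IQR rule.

3

IQR = 84.50; fences at 336.00 − 126.75 = 209.25 and 420.50 + 126.75 = 547.25.
Outside the cutoffs: 590, 603, 643.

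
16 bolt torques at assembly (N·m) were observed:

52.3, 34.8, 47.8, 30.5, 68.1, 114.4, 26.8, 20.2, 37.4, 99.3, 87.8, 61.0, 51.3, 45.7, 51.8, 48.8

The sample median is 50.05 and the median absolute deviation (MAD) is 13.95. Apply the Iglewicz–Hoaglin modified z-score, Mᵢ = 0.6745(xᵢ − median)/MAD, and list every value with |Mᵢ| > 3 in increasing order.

114.4

|Mᵢ| > 3 ⇔ |xᵢ − 50.05| > 3·13.95/0.6745 = 62.05.
So outliers lie outside [-12.00, 112.10].
114.4: M = 3.11 → outlier.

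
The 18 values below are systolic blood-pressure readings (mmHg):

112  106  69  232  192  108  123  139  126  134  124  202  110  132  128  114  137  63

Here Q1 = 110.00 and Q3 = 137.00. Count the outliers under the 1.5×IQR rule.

IQR = 27.00; fences at 110.00 − 40.50 = 69.50 and 137.00 + 40.50 = 177.50.
Outside the cutoffs: 63, 69, 192, 202, 232.

5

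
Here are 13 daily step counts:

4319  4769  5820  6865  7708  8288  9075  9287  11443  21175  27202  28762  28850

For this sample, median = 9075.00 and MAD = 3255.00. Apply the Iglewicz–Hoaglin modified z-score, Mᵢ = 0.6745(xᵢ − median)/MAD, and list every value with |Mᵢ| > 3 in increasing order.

|Mᵢ| > 3 ⇔ |xᵢ − 9075.00| > 3·3255.00/0.6745 = 14477.39.
So outliers lie outside [-5402.39, 23552.39].
27202: M = 3.76 → outlier.
28762: M = 4.08 → outlier.
28850: M = 4.10 → outlier.

27202, 28762, 28850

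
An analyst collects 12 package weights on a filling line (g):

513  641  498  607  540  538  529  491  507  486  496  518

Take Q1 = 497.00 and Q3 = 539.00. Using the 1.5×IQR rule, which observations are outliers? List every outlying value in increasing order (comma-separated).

IQR = Q3 − Q1 = 539.00 − 497.00 = 42.00.
Lower fence = Q1 − 1.5·IQR = 497.00 − 63.00 = 434.00.
Upper fence = Q3 + 1.5·IQR = 539.00 + 63.00 = 602.00.
607 > 602.00 → outlier.
641 > 602.00 → outlier.
All remaining values lie within [434.00, 602.00].

607, 641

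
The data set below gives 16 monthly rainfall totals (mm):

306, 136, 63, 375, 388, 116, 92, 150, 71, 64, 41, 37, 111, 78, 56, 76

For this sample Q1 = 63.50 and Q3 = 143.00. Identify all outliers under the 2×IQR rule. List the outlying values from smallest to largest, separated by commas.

IQR = Q3 − Q1 = 143.00 − 63.50 = 79.50.
Lower fence = Q1 − 2·IQR = 63.50 − 159.00 = -95.50.
Upper fence = Q3 + 2·IQR = 143.00 + 159.00 = 302.00.
306 > 302.00 → outlier.
375 > 302.00 → outlier.
388 > 302.00 → outlier.
All remaining values lie within [-95.50, 302.00].

306, 375, 388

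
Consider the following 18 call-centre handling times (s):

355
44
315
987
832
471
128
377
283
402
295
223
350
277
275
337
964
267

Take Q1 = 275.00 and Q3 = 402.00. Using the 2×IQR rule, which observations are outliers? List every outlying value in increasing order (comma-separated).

832, 964, 987

IQR = Q3 − Q1 = 402.00 − 275.00 = 127.00.
Lower fence = Q1 − 2·IQR = 275.00 − 254.00 = 21.00.
Upper fence = Q3 + 2·IQR = 402.00 + 254.00 = 656.00.
832 > 656.00 → outlier.
964 > 656.00 → outlier.
987 > 656.00 → outlier.
All remaining values lie within [21.00, 656.00].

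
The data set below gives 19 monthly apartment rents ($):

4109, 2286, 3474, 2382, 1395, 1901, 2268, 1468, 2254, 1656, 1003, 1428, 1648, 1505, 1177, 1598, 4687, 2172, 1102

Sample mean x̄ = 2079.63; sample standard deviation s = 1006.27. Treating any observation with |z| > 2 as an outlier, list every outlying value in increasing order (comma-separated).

4109, 4687

Cutoffs at x̄ ± 2s: 2079.63 ± 2·1006.27 = [67.09, 4092.17].
4109: z = 2.02, |z| > 2 → outlier.
4687: z = 2.59, |z| > 2 → outlier.
Every other value lies within [67.09, 4092.17].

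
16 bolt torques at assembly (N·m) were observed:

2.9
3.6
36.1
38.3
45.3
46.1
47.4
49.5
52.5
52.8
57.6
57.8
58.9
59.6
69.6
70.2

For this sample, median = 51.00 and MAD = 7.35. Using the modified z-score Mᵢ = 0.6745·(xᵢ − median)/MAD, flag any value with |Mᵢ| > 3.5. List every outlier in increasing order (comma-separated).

|Mᵢ| > 3.5 ⇔ |xᵢ − 51.00| > 3.5·7.35/0.6745 = 38.14.
So outliers lie outside [12.86, 89.14].
2.9: M = -4.41 → outlier.
3.6: M = -4.35 → outlier.

2.9, 3.6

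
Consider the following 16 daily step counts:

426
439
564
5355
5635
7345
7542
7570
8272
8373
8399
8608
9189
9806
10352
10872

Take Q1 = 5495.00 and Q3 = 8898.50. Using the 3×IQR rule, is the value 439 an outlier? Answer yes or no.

no

IQR = Q3 − Q1 = 8898.50 − 5495.00 = 3403.50.
Lower fence = Q1 − 3·IQR = 5495.00 − 10210.50 = -4715.50.
Upper fence = Q3 + 3·IQR = 8898.50 + 10210.50 = 19109.00.
439 lies within [-4715.50, 19109.00].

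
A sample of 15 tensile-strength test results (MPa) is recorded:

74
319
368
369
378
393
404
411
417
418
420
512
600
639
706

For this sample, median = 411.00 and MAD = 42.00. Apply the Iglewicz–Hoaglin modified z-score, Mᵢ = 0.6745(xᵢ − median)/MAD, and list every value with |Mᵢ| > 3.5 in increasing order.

|Mᵢ| > 3.5 ⇔ |xᵢ − 411.00| > 3.5·42.00/0.6745 = 217.94.
So outliers lie outside [193.06, 628.94].
74: M = -5.41 → outlier.
639: M = 3.66 → outlier.
706: M = 4.74 → outlier.

74, 639, 706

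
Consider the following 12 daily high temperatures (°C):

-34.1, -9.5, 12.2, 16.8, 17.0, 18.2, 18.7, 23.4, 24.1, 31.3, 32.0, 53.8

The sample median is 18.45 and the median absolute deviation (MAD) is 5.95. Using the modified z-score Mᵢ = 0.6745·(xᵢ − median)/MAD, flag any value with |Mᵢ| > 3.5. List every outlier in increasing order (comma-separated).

|Mᵢ| > 3.5 ⇔ |xᵢ − 18.45| > 3.5·5.95/0.6745 = 30.87.
So outliers lie outside [-12.42, 49.32].
-34.1: M = -5.96 → outlier.
53.8: M = 4.01 → outlier.

-34.1, 53.8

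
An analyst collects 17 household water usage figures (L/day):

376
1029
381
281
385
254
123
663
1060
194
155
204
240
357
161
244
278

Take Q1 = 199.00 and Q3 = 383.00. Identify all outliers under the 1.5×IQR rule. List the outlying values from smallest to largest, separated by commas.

663, 1029, 1060

IQR = Q3 − Q1 = 383.00 − 199.00 = 184.00.
Lower fence = Q1 − 1.5·IQR = 199.00 − 276.00 = -77.00.
Upper fence = Q3 + 1.5·IQR = 383.00 + 276.00 = 659.00.
663 > 659.00 → outlier.
1029 > 659.00 → outlier.
1060 > 659.00 → outlier.
All remaining values lie within [-77.00, 659.00].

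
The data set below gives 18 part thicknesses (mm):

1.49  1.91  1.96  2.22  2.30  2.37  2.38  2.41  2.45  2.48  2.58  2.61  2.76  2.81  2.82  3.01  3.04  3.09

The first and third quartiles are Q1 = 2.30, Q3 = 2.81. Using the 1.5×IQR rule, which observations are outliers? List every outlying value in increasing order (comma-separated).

1.49

IQR = Q3 − Q1 = 2.81 − 2.30 = 0.51.
Lower fence = Q1 − 1.5·IQR = 2.30 − 0.765 = 1.535.
Upper fence = Q3 + 1.5·IQR = 2.81 + 0.765 = 3.575.
1.49 < 1.535 → outlier.
All remaining values lie within [1.535, 3.575].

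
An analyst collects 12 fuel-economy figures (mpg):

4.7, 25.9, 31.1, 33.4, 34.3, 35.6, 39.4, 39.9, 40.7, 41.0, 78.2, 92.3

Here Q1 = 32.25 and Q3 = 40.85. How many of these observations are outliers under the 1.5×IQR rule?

IQR = 8.60; fences at 32.25 − 12.90 = 19.35 and 40.85 + 12.90 = 53.75.
Outside the cutoffs: 4.7, 78.2, 92.3.

3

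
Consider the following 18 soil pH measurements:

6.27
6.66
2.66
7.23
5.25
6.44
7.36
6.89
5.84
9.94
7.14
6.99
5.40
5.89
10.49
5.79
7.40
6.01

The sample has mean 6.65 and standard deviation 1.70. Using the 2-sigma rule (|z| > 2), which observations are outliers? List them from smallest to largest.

2.66, 10.49

Cutoffs at x̄ ± 2s: 6.65 ± 2·1.70 = [3.25, 10.05].
2.66: z = -2.35, |z| > 2 → outlier.
10.49: z = 2.26, |z| > 2 → outlier.
Every other value lies within [3.25, 10.05].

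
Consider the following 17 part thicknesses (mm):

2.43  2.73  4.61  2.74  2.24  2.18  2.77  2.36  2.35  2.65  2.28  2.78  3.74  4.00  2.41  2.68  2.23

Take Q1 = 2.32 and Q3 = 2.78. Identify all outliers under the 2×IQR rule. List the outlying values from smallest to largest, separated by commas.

IQR = Q3 − Q1 = 2.78 − 2.32 = 0.46.
Lower fence = Q1 − 2·IQR = 2.32 − 0.92 = 1.40.
Upper fence = Q3 + 2·IQR = 2.78 + 0.92 = 3.70.
3.74 > 3.70 → outlier.
4.00 > 3.70 → outlier.
4.61 > 3.70 → outlier.
All remaining values lie within [1.40, 3.70].

3.74, 4.00, 4.61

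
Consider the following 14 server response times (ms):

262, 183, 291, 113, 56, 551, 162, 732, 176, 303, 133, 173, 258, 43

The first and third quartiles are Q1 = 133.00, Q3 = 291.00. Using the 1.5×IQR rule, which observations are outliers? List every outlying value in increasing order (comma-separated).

IQR = Q3 − Q1 = 291.00 − 133.00 = 158.00.
Lower fence = Q1 − 1.5·IQR = 133.00 − 237.00 = -104.00.
Upper fence = Q3 + 1.5·IQR = 291.00 + 237.00 = 528.00.
551 > 528.00 → outlier.
732 > 528.00 → outlier.
All remaining values lie within [-104.00, 528.00].

551, 732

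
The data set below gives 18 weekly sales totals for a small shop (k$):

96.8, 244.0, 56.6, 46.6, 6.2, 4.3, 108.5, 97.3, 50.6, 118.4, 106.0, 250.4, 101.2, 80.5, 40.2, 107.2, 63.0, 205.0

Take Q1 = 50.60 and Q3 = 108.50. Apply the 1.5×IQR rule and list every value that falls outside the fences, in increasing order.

IQR = Q3 − Q1 = 108.50 − 50.60 = 57.90.
Lower fence = Q1 − 1.5·IQR = 50.60 − 86.85 = -36.25.
Upper fence = Q3 + 1.5·IQR = 108.50 + 86.85 = 195.35.
205.0 > 195.35 → outlier.
244.0 > 195.35 → outlier.
250.4 > 195.35 → outlier.
All remaining values lie within [-36.25, 195.35].

205.0, 244.0, 250.4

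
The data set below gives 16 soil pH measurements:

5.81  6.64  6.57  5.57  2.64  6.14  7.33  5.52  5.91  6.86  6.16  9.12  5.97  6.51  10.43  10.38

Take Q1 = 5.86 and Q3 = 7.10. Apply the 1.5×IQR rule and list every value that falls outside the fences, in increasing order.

IQR = Q3 − Q1 = 7.10 − 5.86 = 1.24.
Lower fence = Q1 − 1.5·IQR = 5.86 − 1.86 = 4.00.
Upper fence = Q3 + 1.5·IQR = 7.10 + 1.86 = 8.96.
2.64 < 4.00 → outlier.
9.12 > 8.96 → outlier.
10.38 > 8.96 → outlier.
10.43 > 8.96 → outlier.
All remaining values lie within [4.00, 8.96].

2.64, 9.12, 10.38, 10.43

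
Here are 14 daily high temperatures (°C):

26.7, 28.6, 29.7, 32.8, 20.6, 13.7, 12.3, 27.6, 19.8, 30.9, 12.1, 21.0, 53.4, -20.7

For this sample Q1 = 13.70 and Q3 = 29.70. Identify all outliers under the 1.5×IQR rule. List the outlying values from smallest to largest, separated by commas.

-20.7

IQR = Q3 − Q1 = 29.70 − 13.70 = 16.00.
Lower fence = Q1 − 1.5·IQR = 13.70 − 24.00 = -10.30.
Upper fence = Q3 + 1.5·IQR = 29.70 + 24.00 = 53.70.
-20.7 < -10.30 → outlier.
All remaining values lie within [-10.30, 53.70].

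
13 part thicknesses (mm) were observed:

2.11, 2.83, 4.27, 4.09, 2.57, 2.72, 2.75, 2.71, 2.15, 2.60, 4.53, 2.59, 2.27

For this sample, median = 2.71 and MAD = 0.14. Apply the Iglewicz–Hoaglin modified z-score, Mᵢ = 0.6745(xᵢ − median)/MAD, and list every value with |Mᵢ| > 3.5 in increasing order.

4.09, 4.27, 4.53

|Mᵢ| > 3.5 ⇔ |xᵢ − 2.71| > 3.5·0.14/0.6745 = 0.73.
So outliers lie outside [1.98, 3.44].
4.09: M = 6.65 → outlier.
4.27: M = 7.52 → outlier.
4.53: M = 8.77 → outlier.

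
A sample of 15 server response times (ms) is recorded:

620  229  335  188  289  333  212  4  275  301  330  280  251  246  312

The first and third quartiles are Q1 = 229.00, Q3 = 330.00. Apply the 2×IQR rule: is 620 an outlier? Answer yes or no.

IQR = Q3 − Q1 = 330.00 − 229.00 = 101.00.
Lower fence = Q1 − 2·IQR = 229.00 − 202.00 = 27.00.
Upper fence = Q3 + 2·IQR = 330.00 + 202.00 = 532.00.
620 lies above the upper fence.

yes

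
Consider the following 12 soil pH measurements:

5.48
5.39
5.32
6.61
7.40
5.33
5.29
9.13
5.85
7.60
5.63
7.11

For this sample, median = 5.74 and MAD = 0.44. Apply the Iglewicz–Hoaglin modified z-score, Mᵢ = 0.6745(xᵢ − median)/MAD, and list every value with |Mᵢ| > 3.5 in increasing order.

|Mᵢ| > 3.5 ⇔ |xᵢ − 5.74| > 3.5·0.44/0.6745 = 2.28.
So outliers lie outside [3.46, 8.02].
9.13: M = 5.20 → outlier.

9.13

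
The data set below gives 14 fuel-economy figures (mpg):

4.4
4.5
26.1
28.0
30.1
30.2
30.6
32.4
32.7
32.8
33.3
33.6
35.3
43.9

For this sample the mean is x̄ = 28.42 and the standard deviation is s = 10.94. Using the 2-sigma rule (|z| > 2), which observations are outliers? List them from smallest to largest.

4.4, 4.5

Cutoffs at x̄ ± 2s: 28.42 ± 2·10.94 = [6.54, 50.30].
4.4: z = -2.20, |z| > 2 → outlier.
4.5: z = -2.19, |z| > 2 → outlier.
Every other value lies within [6.54, 50.30].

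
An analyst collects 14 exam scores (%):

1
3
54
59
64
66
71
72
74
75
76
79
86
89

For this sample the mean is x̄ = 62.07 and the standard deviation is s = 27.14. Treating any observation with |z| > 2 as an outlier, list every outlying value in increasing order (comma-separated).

Cutoffs at x̄ ± 2s: 62.07 ± 2·27.14 = [7.79, 116.35].
1: z = -2.25, |z| > 2 → outlier.
3: z = -2.18, |z| > 2 → outlier.
Every other value lies within [7.79, 116.35].

1, 3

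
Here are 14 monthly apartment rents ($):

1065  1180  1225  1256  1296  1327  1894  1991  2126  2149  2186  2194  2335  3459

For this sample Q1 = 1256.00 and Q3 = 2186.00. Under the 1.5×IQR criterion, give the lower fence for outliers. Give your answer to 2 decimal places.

IQR = Q3 − Q1 = 2186.00 − 1256.00 = 930.00.
Lower fence = Q1 − 1.5·IQR = 1256.00 − 1395.00 = -139.00.
Upper fence = Q3 + 1.5·IQR = 2186.00 + 1395.00 = 3581.00.

-139.00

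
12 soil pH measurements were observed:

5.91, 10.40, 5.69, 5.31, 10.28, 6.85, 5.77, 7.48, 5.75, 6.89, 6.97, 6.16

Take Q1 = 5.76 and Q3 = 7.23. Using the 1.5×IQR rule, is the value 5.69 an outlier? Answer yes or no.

no

IQR = Q3 − Q1 = 7.23 − 5.76 = 1.47.
Lower fence = Q1 − 1.5·IQR = 5.76 − 2.205 = 3.555.
Upper fence = Q3 + 1.5·IQR = 7.23 + 2.205 = 9.435.
5.69 lies within [3.555, 9.435].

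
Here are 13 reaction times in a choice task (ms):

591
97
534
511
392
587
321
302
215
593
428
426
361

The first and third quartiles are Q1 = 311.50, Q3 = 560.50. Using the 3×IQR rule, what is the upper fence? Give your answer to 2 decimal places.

IQR = Q3 − Q1 = 560.50 − 311.50 = 249.00.
Lower fence = Q1 − 3·IQR = 311.50 − 747.00 = -435.50.
Upper fence = Q3 + 3·IQR = 560.50 + 747.00 = 1307.50.

1307.50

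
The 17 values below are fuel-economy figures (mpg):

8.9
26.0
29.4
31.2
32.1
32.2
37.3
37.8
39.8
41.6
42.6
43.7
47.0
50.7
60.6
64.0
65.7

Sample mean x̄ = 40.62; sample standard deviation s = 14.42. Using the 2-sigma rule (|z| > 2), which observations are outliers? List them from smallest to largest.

Cutoffs at x̄ ± 2s: 40.62 ± 2·14.42 = [11.78, 69.46].
8.9: z = -2.20, |z| > 2 → outlier.
Every other value lies within [11.78, 69.46].

8.9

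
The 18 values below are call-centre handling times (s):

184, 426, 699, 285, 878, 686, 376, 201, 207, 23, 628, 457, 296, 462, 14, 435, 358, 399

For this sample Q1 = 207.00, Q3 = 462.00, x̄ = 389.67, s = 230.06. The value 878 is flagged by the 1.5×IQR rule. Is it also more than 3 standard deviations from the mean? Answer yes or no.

no

z = (878 − 389.67) / 230.06 = 2.12.
|z| = 2.12 ≤ 3.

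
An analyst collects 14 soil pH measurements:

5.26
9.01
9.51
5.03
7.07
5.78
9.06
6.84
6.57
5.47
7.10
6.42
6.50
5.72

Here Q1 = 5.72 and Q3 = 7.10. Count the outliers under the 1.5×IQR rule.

1

IQR = 1.38; fences at 5.72 − 2.07 = 3.65 and 7.10 + 2.07 = 9.17.
Outside the cutoffs: 9.51.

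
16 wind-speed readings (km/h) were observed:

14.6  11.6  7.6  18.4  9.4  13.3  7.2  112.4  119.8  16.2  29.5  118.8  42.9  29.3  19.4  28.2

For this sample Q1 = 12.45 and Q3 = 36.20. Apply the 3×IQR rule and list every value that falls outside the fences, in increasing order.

112.4, 118.8, 119.8

IQR = Q3 − Q1 = 36.20 − 12.45 = 23.75.
Lower fence = Q1 − 3·IQR = 12.45 − 71.25 = -58.80.
Upper fence = Q3 + 3·IQR = 36.20 + 71.25 = 107.45.
112.4 > 107.45 → outlier.
118.8 > 107.45 → outlier.
119.8 > 107.45 → outlier.
All remaining values lie within [-58.80, 107.45].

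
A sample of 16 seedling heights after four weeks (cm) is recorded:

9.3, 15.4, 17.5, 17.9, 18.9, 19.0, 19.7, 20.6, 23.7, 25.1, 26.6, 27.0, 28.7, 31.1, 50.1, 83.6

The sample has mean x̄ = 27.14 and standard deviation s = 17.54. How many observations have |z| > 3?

1

Cutoffs: x̄ ± 3s = [-25.48, 79.76].
Outside the cutoffs: 83.6.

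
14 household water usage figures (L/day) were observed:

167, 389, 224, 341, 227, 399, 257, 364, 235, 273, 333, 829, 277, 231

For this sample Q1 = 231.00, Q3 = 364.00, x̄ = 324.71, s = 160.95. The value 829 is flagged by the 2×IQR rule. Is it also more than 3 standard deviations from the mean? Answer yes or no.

z = (829 − 324.71) / 160.95 = 3.13.
|z| = 3.13 > 3.

yes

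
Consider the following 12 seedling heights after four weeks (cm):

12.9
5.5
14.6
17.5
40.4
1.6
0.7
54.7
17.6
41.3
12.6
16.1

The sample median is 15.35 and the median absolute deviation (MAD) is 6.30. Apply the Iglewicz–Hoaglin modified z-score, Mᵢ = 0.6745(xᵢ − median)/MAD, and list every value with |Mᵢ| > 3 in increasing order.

|Mᵢ| > 3 ⇔ |xᵢ − 15.35| > 3·6.30/0.6745 = 28.02.
So outliers lie outside [-12.67, 43.37].
54.7: M = 4.21 → outlier.

54.7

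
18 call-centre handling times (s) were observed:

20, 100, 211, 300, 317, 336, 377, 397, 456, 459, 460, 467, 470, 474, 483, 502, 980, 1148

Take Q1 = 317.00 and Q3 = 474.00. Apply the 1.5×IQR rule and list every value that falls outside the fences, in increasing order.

20, 980, 1148

IQR = Q3 − Q1 = 474.00 − 317.00 = 157.00.
Lower fence = Q1 − 1.5·IQR = 317.00 − 235.50 = 81.50.
Upper fence = Q3 + 1.5·IQR = 474.00 + 235.50 = 709.50.
20 < 81.50 → outlier.
980 > 709.50 → outlier.
1148 > 709.50 → outlier.
All remaining values lie within [81.50, 709.50].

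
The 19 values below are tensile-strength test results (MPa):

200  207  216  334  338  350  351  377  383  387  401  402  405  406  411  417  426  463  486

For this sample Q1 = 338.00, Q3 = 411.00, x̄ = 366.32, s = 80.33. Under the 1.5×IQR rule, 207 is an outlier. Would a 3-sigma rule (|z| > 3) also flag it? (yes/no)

no

z = (207 − 366.32) / 80.33 = -1.98.
|z| = 1.98 ≤ 3.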